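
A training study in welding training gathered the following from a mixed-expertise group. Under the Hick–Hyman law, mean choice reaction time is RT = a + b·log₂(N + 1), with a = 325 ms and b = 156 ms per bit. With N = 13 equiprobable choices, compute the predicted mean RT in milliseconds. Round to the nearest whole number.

919

log₂(13 + 1) = log₂(14) = 3.8074.
RT = 325 + 156 × 3.8074 = 325 + 593.9544 = 918.9544 ms.
≈ 919 ms.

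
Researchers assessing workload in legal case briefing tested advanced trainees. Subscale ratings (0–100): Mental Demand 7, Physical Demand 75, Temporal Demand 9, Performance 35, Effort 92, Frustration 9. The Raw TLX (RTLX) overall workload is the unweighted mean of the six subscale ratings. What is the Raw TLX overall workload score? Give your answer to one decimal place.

37.8

Sum of ratings = 7 + 75 + 9 + 35 + 92 + 9 = 227.
RTLX = 227 / 6 = 37.8333 ≈ 37.8.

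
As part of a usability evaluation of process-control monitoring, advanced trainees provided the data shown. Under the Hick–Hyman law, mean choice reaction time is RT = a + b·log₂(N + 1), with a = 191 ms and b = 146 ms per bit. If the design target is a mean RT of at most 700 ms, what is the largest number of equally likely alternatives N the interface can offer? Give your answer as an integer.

10

Set 191 + 146·log₂(N + 1) ≤ 700.
log₂(N + 1) ≤ (700 − 191) / 146 = 3.4863.
N + 1 ≤ 2^3.4863 = 11.2068.
N ≤ 10.2068, so the largest integer N is 10.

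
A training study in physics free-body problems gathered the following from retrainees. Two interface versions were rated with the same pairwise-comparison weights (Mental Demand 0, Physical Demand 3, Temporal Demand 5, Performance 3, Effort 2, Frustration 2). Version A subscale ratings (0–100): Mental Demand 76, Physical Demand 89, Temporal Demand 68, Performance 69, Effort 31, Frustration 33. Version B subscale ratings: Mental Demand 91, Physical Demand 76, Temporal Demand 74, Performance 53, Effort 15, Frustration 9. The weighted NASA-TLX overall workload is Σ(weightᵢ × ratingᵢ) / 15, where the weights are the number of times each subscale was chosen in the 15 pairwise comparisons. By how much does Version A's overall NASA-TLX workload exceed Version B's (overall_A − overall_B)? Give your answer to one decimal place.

9.1

Version A weighted sum = 0·76 + 3·89 + 5·68 + 3·69 + 2·31 + 2·33 = 0 + 267 + 340 + 207 + 62 + 66 = 942; overall_A = 942/15 = 62.8000.
Version B weighted sum = 0·91 + 3·76 + 5·74 + 3·53 + 2·15 + 2·9 = 0 + 228 + 370 + 159 + 30 + 18 = 805; overall_B = 805/15 = 53.6667.
Difference = 62.8000 − 53.6667 = 9.1333 ≈ 9.1.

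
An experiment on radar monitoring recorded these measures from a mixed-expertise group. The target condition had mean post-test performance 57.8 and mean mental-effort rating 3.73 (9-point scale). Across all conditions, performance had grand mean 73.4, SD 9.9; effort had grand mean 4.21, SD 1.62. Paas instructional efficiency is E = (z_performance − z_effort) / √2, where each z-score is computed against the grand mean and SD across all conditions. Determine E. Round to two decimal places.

z_performance = (57.8 − 73.4) / 9.9 = -15.6000 / 9.9 = -1.5758.
z_effort = (3.73 − 4.21) / 1.62 = -0.4800 / 1.62 = -0.2963.
z_P − z_E = -1.5758 − (-0.2963) = -1.2795.
E = -1.2795 / √2 = -1.2795 / 1.41421 = -0.9047 ≈ -0.90.

-0.90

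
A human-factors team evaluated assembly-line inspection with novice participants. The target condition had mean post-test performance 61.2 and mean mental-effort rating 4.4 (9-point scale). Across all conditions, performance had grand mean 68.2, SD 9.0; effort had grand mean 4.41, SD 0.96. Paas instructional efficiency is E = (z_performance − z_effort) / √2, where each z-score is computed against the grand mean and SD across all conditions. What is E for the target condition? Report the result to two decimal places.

z_performance = (61.2 − 68.2) / 9.0 = -7.0000 / 9.0 = -0.7778.
z_effort = (4.4 − 4.41) / 0.96 = -0.0100 / 0.96 = -0.0104.
z_P − z_E = -0.7778 − (-0.0104) = -0.7674.
E = -0.7674 / √2 = -0.7674 / 1.41421 = -0.5426 ≈ -0.54.

-0.54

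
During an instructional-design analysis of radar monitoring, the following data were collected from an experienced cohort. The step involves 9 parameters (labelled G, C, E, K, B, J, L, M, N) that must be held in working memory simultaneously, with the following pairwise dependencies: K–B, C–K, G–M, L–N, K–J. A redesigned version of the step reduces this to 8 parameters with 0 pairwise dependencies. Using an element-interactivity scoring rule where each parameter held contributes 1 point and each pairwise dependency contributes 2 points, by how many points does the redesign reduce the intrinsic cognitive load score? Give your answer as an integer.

Original: 9 × 1 + 5 × 2 = 9 + 10 = 19.
Redesigned: 8 × 1 + 0 × 2 = 8 + 0 = 8.
Reduction = 19 − 8 = 11.

11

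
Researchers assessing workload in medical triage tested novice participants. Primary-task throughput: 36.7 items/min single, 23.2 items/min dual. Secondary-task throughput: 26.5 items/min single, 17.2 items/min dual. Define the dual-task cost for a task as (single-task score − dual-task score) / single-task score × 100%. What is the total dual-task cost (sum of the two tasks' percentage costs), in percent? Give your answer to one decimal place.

Primary cost = (36.7 − 23.2) / 36.7 × 100% = 36.7847%.
Secondary cost = (26.5 − 17.2) / 26.5 × 100% = 35.0943%.
Total = 36.7847% + 35.0943% = 71.8790% ≈ 71.9%.

71.9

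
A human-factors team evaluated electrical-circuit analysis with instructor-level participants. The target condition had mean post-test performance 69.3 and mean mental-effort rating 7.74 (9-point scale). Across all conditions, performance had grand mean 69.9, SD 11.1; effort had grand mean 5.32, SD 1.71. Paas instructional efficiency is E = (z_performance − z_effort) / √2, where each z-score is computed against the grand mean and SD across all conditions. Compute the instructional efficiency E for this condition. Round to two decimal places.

z_performance = (69.3 − 69.9) / 11.1 = -0.6000 / 11.1 = -0.0541.
z_effort = (7.74 − 5.32) / 1.71 = 2.4200 / 1.71 = 1.4152.
z_P − z_E = -0.0541 − 1.4152 = -1.4693.
E = -1.4693 / √2 = -1.4693 / 1.41421 = -1.0390 ≈ -1.04.

-1.04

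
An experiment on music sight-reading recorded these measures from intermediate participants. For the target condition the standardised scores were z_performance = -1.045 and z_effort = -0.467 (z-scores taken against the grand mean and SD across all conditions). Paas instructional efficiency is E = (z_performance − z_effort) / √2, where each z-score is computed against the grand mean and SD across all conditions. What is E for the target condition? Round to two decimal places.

-0.41

z_P − z_E = -1.045 − (-0.467) = -0.5780.
E = -0.5780 / √2 = -0.5780 / 1.41421 = -0.4087 ≈ -0.41.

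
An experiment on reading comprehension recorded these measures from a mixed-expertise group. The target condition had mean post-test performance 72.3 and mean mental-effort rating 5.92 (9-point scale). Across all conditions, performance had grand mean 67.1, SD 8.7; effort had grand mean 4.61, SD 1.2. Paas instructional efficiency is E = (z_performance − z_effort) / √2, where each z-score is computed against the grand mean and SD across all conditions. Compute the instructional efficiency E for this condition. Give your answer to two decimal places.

z_performance = (72.3 − 67.1) / 8.7 = 5.2000 / 8.7 = 0.5977.
z_effort = (5.92 − 4.61) / 1.2 = 1.3100 / 1.2 = 1.0917.
z_P − z_E = 0.5977 − 1.0917 = -0.4940.
E = -0.4940 / √2 = -0.4940 / 1.41421 = -0.3493 ≈ -0.35.

-0.35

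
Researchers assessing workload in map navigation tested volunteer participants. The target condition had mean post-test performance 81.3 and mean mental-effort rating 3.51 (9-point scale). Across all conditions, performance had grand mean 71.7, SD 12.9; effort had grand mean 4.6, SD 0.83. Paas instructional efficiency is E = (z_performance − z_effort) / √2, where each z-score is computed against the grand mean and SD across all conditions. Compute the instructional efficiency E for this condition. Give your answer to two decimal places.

1.45

z_performance = (81.3 − 71.7) / 12.9 = 9.6000 / 12.9 = 0.7442.
z_effort = (3.51 − 4.6) / 0.83 = -1.0900 / 0.83 = -1.3133.
z_P − z_E = 0.7442 − (-1.3133) = 2.0575.
E = 2.0575 / √2 = 2.0575 / 1.41421 = 1.4549 ≈ 1.45.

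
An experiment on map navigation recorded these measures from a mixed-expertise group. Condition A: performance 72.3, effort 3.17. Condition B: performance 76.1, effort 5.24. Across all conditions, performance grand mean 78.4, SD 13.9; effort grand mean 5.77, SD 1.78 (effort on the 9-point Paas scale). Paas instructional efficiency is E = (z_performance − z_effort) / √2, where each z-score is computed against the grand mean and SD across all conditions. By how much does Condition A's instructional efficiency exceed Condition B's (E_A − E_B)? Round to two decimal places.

Condition A: z_P = (72.3 − 78.4)/13.9 = -0.4388; z_E = (3.17 − 5.77)/1.78 = -1.4607; E_A = (-0.4388 − (-1.4607))/√2 = 0.7226.
Condition B: z_P = (76.1 − 78.4)/13.9 = -0.1655; z_E = (5.24 − 5.77)/1.78 = -0.2978; E_B = (-0.1655 − (-0.2978))/√2 = 0.0936.
E_A − E_B = 0.7226 − 0.0936 = 0.6290 ≈ 0.63.

0.63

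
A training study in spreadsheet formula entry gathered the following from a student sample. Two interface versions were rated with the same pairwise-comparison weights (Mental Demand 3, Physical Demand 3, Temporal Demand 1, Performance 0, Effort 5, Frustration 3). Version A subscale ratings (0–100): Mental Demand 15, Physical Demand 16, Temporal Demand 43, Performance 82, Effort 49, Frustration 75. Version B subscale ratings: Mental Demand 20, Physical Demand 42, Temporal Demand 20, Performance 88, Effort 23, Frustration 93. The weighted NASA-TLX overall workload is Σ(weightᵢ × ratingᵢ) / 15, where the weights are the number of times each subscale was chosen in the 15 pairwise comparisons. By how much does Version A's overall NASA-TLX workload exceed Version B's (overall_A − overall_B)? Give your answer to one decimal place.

Version A weighted sum = 3·15 + 3·16 + 1·43 + 0·82 + 5·49 + 3·75 = 45 + 48 + 43 + 0 + 245 + 225 = 606; overall_A = 606/15 = 40.4000.
Version B weighted sum = 3·20 + 3·42 + 1·20 + 0·88 + 5·23 + 3·93 = 60 + 126 + 20 + 0 + 115 + 279 = 600; overall_B = 600/15 = 40.0000.
Difference = 40.4000 − 40.0000 = 0.4000 ≈ 0.4.

0.4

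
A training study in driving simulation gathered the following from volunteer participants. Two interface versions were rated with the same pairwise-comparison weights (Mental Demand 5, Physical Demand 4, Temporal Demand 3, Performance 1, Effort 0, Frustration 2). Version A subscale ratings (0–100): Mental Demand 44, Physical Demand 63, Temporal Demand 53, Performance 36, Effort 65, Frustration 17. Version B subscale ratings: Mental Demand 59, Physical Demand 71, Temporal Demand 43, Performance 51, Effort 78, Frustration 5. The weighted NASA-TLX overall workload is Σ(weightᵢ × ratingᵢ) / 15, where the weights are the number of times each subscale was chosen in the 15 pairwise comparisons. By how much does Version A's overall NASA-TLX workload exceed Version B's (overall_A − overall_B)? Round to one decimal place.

Version A weighted sum = 5·44 + 4·63 + 3·53 + 1·36 + 0·65 + 2·17 = 220 + 252 + 159 + 36 + 0 + 34 = 701; overall_A = 701/15 = 46.7333.
Version B weighted sum = 5·59 + 4·71 + 3·43 + 1·51 + 0·78 + 2·5 = 295 + 284 + 129 + 51 + 0 + 10 = 769; overall_B = 769/15 = 51.2667.
Difference = 46.7333 − 51.2667 = -4.5334 ≈ -4.5.

-4.5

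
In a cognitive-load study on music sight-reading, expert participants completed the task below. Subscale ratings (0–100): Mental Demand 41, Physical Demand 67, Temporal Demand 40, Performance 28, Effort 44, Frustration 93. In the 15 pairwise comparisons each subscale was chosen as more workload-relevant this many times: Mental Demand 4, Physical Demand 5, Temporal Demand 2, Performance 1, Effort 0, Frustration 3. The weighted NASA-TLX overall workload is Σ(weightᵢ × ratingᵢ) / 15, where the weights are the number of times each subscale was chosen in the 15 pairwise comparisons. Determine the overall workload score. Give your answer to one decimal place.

The tallies are the weights (they sum to 15).
Weighted sum = 4·41 + 5·67 + 2·40 + 1·28 + 0·44 + 3·93
            = 164 + 335 + 80 + 28 + 0 + 279 = 886.
Overall workload = 886 / 15 = 59.0667 ≈ 59.1.

59.1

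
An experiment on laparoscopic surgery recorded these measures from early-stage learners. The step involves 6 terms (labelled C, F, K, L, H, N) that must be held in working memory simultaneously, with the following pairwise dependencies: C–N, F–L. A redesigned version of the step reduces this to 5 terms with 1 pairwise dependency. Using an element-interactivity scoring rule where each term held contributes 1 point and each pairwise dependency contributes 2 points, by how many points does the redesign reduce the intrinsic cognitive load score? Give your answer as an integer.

Original: 6 × 1 + 2 × 2 = 6 + 4 = 10.
Redesigned: 5 × 1 + 1 × 2 = 5 + 2 = 7.
Reduction = 10 − 7 = 3.

3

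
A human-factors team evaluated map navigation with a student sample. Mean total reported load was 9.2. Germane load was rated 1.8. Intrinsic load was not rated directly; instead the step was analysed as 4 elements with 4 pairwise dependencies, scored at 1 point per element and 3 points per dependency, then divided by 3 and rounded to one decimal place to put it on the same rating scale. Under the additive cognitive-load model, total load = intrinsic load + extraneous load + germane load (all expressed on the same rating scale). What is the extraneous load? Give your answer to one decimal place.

2.1

Intrinsic (element-interactivity): (4 × 1 + 4 × 3) / 3 = 16 / 3 = 5.3333 → 5.3.
extraneous load = total − intrinsic − germane
             = 9.2 − 5.3 − 1.8 = 2.1.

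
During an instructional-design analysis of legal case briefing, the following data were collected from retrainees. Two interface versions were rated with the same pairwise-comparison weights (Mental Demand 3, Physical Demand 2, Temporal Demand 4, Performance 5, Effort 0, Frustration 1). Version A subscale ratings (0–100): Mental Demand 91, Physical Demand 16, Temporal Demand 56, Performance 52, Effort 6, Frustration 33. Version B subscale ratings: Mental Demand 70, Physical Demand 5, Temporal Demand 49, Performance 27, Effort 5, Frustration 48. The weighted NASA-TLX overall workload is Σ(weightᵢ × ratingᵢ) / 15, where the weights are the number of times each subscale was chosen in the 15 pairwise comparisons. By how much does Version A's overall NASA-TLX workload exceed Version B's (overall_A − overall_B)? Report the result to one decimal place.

14.9

Version A weighted sum = 3·91 + 2·16 + 4·56 + 5·52 + 0·6 + 1·33 = 273 + 32 + 224 + 260 + 0 + 33 = 822; overall_A = 822/15 = 54.8000.
Version B weighted sum = 3·70 + 2·5 + 4·49 + 5·27 + 0·5 + 1·48 = 210 + 10 + 196 + 135 + 0 + 48 = 599; overall_B = 599/15 = 39.9333.
Difference = 54.8000 − 39.9333 = 14.8667 ≈ 14.9.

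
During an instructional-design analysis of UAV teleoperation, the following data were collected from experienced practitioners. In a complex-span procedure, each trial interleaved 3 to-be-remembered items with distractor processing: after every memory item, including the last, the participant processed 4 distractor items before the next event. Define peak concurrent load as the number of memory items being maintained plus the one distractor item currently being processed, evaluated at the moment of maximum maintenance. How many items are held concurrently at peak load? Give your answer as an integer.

Maintenance is greatest during the distractor(s) after memory item 3: all 3 memory items are being held.
One distractor item is concurrently being processed.
Peak concurrent load = 3 + 1 = 4 items.

4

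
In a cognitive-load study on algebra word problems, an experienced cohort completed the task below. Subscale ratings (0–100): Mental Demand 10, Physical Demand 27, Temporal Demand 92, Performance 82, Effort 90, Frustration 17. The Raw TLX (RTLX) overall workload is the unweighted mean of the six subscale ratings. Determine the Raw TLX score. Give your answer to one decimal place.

Sum of ratings = 10 + 27 + 92 + 82 + 90 + 17 = 318.
RTLX = 318 / 6 = 53.0000 ≈ 53.0.

53.0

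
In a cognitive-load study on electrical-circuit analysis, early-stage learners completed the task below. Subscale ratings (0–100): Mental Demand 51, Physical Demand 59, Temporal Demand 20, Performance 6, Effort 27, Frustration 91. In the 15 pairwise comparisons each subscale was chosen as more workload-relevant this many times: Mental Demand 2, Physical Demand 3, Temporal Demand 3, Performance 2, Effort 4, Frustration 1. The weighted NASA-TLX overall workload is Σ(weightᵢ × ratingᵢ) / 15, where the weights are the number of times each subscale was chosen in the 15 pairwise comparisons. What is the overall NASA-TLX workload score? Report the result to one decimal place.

The tallies are the weights (they sum to 15).
Weighted sum = 2·51 + 3·59 + 3·20 + 2·6 + 4·27 + 1·91
            = 102 + 177 + 60 + 12 + 108 + 91 = 550.
Overall workload = 550 / 15 = 36.6667 ≈ 36.7.

36.7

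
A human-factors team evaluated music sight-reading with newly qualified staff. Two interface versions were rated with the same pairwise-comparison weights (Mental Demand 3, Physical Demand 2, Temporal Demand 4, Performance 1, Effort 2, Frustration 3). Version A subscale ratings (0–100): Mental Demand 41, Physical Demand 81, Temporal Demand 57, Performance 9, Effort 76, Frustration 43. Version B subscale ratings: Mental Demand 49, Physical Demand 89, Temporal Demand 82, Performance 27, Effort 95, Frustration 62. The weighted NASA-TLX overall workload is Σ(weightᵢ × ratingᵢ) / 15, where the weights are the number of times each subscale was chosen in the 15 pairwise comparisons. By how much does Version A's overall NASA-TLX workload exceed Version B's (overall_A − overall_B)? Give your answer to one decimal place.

Version A weighted sum = 3·41 + 2·81 + 4·57 + 1·9 + 2·76 + 3·43 = 123 + 162 + 228 + 9 + 152 + 129 = 803; overall_A = 803/15 = 53.5333.
Version B weighted sum = 3·49 + 2·89 + 4·82 + 1·27 + 2·95 + 3·62 = 147 + 178 + 328 + 27 + 190 + 186 = 1056; overall_B = 1056/15 = 70.4000.
Difference = 53.5333 − 70.4000 = -16.8667 ≈ -16.9.

-16.9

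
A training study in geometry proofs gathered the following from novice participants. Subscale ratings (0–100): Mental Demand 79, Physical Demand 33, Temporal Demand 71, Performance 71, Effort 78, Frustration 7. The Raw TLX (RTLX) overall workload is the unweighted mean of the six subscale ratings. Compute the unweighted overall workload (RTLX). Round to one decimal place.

Sum of ratings = 79 + 33 + 71 + 71 + 78 + 7 = 339.
RTLX = 339 / 6 = 56.5000 ≈ 56.5.

56.5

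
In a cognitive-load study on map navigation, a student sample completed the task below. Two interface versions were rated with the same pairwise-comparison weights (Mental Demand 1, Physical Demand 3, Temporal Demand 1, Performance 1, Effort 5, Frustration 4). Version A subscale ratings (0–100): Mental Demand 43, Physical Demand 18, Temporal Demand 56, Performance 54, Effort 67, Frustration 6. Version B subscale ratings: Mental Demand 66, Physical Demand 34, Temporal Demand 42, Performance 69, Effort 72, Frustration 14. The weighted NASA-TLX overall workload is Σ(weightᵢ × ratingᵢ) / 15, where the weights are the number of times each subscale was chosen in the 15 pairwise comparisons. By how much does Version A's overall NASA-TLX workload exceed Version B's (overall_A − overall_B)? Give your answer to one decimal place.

-8.6

Version A weighted sum = 1·43 + 3·18 + 1·56 + 1·54 + 5·67 + 4·6 = 43 + 54 + 56 + 54 + 335 + 24 = 566; overall_A = 566/15 = 37.7333.
Version B weighted sum = 1·66 + 3·34 + 1·42 + 1·69 + 5·72 + 4·14 = 66 + 102 + 42 + 69 + 360 + 56 = 695; overall_B = 695/15 = 46.3333.
Difference = 37.7333 − 46.3333 = -8.6000 ≈ -8.6.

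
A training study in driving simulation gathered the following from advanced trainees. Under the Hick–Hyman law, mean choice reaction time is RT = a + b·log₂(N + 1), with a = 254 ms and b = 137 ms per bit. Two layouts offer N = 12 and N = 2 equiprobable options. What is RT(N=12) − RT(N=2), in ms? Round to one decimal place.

RT(12) = 254 + 137·log₂(13) = 254 + 137·3.7004 = 760.9548 ms.
RT(2) = 254 + 137·log₂(3) = 254 + 137·1.5850 = 471.1450 ms.
Difference = 760.9548 − 471.1450 = 289.8098 ≈ 289.8 ms.

289.8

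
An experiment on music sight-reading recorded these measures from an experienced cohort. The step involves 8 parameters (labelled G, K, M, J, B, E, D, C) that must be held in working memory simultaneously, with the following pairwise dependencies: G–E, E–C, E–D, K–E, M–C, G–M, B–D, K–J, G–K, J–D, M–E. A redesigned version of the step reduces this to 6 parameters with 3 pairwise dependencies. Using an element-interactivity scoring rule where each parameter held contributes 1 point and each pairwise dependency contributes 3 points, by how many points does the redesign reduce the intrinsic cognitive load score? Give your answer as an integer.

Original: 8 × 1 + 11 × 3 = 8 + 33 = 41.
Redesigned: 6 × 1 + 3 × 3 = 6 + 9 = 15.
Reduction = 41 − 15 = 26.

26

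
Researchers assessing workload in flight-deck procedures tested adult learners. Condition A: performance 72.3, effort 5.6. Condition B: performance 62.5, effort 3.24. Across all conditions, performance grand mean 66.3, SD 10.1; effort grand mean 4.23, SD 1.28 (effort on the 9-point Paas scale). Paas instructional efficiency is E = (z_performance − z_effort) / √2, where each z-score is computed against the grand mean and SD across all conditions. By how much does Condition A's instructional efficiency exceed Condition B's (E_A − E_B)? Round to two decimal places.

-0.62

Condition A: z_P = (72.3 − 66.3)/10.1 = 0.5941; z_E = (5.6 − 4.23)/1.28 = 1.0703; E_A = (0.5941 − 1.0703)/√2 = -0.3367.
Condition B: z_P = (62.5 − 66.3)/10.1 = -0.3762; z_E = (3.24 − 4.23)/1.28 = -0.7734; E_B = (-0.3762 − (-0.7734))/√2 = 0.2809.
E_A − E_B = -0.3367 − 0.2809 = -0.6176 ≈ -0.62.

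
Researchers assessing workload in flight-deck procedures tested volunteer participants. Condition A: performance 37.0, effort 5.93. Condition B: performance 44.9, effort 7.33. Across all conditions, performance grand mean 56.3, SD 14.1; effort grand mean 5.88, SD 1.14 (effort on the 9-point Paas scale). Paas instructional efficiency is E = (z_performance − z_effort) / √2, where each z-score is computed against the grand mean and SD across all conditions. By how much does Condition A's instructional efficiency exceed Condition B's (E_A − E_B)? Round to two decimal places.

Condition A: z_P = (37.0 − 56.3)/14.1 = -1.3688; z_E = (5.93 − 5.88)/1.14 = 0.0439; E_A = (-1.3688 − 0.0439)/√2 = -0.9989.
Condition B: z_P = (44.9 − 56.3)/14.1 = -0.8085; z_E = (7.33 − 5.88)/1.14 = 1.2719; E_B = (-0.8085 − 1.2719)/√2 = -1.4711.
E_A − E_B = -0.9989 − (-1.4711) = 0.4722 ≈ 0.47.

0.47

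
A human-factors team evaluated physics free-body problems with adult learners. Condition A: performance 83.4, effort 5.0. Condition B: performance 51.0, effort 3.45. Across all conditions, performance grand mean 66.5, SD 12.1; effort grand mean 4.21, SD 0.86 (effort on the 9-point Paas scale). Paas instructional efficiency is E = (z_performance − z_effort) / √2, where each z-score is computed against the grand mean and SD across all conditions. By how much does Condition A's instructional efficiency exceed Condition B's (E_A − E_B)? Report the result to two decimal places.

0.62

Condition A: z_P = (83.4 − 66.5)/12.1 = 1.3967; z_E = (5.0 − 4.21)/0.86 = 0.9186; E_A = (1.3967 − 0.9186)/√2 = 0.3381.
Condition B: z_P = (51.0 − 66.5)/12.1 = -1.2810; z_E = (3.45 − 4.21)/0.86 = -0.8837; E_B = (-1.2810 − (-0.8837))/√2 = -0.2809.
E_A − E_B = 0.3381 − (-0.2809) = 0.6190 ≈ 0.62.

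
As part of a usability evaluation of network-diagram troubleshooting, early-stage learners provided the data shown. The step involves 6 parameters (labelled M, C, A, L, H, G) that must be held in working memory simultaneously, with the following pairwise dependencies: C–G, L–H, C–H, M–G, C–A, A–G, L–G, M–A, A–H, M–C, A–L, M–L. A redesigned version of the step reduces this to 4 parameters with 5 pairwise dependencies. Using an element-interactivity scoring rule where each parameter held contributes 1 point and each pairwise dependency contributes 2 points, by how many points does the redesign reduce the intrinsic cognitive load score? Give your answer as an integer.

16

Original: 6 × 1 + 12 × 2 = 6 + 24 = 30.
Redesigned: 4 × 1 + 5 × 2 = 4 + 10 = 14.
Reduction = 30 − 14 = 16.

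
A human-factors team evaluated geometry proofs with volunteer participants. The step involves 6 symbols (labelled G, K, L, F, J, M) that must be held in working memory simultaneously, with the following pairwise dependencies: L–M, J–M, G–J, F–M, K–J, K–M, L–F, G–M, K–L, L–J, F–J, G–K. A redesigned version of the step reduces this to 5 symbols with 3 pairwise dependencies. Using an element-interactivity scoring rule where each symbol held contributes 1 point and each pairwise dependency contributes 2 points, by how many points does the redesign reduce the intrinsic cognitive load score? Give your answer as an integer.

19

Original: 6 × 1 + 12 × 2 = 6 + 24 = 30.
Redesigned: 5 × 1 + 3 × 2 = 5 + 6 = 11.
Reduction = 30 − 11 = 19.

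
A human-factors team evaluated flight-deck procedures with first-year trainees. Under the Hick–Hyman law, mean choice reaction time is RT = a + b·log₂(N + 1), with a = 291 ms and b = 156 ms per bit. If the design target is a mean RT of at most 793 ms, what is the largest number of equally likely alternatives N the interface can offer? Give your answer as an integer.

8

Set 291 + 156·log₂(N + 1) ≤ 793.
log₂(N + 1) ≤ (793 − 291) / 156 = 3.2179.
N + 1 ≤ 2^3.2179 = 9.3043.
N ≤ 8.3043, so the largest integer N is 8.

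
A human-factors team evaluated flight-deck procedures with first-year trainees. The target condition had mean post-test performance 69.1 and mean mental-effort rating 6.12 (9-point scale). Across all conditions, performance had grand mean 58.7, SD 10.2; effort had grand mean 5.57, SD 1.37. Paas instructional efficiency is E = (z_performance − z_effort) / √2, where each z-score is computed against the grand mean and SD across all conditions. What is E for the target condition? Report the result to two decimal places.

z_performance = (69.1 − 58.7) / 10.2 = 10.4000 / 10.2 = 1.0196.
z_effort = (6.12 − 5.57) / 1.37 = 0.5500 / 1.37 = 0.4015.
z_P − z_E = 1.0196 − 0.4015 = 0.6181.
E = 0.6181 / √2 = 0.6181 / 1.41421 = 0.4371 ≈ 0.44.

0.44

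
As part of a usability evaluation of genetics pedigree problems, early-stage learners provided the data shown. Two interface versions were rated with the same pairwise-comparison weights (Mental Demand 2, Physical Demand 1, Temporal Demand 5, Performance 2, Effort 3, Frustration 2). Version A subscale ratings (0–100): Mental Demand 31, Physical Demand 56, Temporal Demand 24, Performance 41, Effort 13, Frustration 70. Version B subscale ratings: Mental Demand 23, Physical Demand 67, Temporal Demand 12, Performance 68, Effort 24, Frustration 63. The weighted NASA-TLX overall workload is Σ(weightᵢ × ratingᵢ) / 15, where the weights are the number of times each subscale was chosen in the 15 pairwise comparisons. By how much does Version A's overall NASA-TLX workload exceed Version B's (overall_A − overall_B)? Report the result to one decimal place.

-0.5

Version A weighted sum = 2·31 + 1·56 + 5·24 + 2·41 + 3·13 + 2·70 = 62 + 56 + 120 + 82 + 39 + 140 = 499; overall_A = 499/15 = 33.2667.
Version B weighted sum = 2·23 + 1·67 + 5·12 + 2·68 + 3·24 + 2·63 = 46 + 67 + 60 + 136 + 72 + 126 = 507; overall_B = 507/15 = 33.8000.
Difference = 33.2667 − 33.8000 = -0.5333 ≈ -0.5.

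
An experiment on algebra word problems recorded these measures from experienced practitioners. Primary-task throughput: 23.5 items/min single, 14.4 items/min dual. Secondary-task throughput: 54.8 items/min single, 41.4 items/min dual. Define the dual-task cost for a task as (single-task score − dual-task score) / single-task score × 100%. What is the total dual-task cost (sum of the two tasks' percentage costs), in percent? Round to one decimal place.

Primary cost = (23.5 − 14.4) / 23.5 × 100% = 38.7234%.
Secondary cost = (54.8 − 41.4) / 54.8 × 100% = 24.4526%.
Total = 38.7234% + 24.4526% = 63.1760% ≈ 63.2%.

63.2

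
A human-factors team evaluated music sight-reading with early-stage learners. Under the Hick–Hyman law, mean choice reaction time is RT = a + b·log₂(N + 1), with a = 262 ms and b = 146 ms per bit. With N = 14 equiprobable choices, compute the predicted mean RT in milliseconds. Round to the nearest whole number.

832

log₂(14 + 1) = log₂(15) = 3.9069.
RT = 262 + 146 × 3.9069 = 262 + 570.4074 = 832.4074 ms.
≈ 832 ms.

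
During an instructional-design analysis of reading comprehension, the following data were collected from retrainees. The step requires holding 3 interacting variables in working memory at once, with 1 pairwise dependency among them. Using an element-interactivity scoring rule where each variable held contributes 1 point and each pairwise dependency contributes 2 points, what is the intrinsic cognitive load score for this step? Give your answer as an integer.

5

Element contribution: 3 × 1 = 3.
Interaction contribution: 1 × 2 = 2.
Intrinsic load = 3 + 2 = 5.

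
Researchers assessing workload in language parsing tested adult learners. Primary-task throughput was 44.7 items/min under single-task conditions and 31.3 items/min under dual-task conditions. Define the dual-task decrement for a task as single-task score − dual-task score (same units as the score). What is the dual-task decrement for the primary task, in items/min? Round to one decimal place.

13.4

Decrement = 44.7 − 31.3 = 13.4000 items/min ≈ 13.4 items/min.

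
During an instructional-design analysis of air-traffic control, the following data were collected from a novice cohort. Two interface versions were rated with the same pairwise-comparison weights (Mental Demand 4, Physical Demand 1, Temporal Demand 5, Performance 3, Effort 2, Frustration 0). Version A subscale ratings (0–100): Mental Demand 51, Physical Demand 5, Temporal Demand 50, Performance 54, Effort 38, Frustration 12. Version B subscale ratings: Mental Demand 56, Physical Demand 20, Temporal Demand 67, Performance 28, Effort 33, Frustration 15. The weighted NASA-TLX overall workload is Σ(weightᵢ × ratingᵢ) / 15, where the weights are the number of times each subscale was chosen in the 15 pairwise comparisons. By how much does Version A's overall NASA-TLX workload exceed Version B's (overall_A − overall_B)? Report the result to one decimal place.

-2.1

Version A weighted sum = 4·51 + 1·5 + 5·50 + 3·54 + 2·38 + 0·12 = 204 + 5 + 250 + 162 + 76 + 0 = 697; overall_A = 697/15 = 46.4667.
Version B weighted sum = 4·56 + 1·20 + 5·67 + 3·28 + 2·33 + 0·15 = 224 + 20 + 335 + 84 + 66 + 0 = 729; overall_B = 729/15 = 48.6000.
Difference = 46.4667 − 48.6000 = -2.1333 ≈ -2.1.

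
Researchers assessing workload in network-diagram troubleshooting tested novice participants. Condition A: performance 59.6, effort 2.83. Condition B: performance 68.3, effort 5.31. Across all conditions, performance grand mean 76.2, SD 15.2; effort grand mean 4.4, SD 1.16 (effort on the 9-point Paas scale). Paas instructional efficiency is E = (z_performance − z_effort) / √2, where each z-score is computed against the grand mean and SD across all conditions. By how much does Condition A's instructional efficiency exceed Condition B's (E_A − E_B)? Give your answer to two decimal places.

1.11

Condition A: z_P = (59.6 − 76.2)/15.2 = -1.0921; z_E = (2.83 − 4.4)/1.16 = -1.3534; E_A = (-1.0921 − (-1.3534))/√2 = 0.1848.
Condition B: z_P = (68.3 − 76.2)/15.2 = -0.5197; z_E = (5.31 − 4.4)/1.16 = 0.7845; E_B = (-0.5197 − 0.7845)/√2 = -0.9222.
E_A − E_B = 0.1848 − (-0.9222) = 1.1070 ≈ 1.11.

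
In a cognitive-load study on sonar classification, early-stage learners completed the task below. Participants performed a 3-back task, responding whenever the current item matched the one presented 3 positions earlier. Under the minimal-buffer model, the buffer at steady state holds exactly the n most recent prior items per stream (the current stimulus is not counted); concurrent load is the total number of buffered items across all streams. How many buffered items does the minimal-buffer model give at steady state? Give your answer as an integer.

3

The buffer holds the 3 most recent prior items.
Steady-state concurrent load = 3 items.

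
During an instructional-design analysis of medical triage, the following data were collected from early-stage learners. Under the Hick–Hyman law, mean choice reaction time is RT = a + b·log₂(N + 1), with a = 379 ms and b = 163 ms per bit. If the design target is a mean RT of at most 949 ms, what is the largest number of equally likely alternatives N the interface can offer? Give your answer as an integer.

Set 379 + 163·log₂(N + 1) ≤ 949.
log₂(N + 1) ≤ (949 − 379) / 163 = 3.4969.
N + 1 ≤ 2^3.4969 = 11.2894.
N ≤ 10.2894, so the largest integer N is 10.

10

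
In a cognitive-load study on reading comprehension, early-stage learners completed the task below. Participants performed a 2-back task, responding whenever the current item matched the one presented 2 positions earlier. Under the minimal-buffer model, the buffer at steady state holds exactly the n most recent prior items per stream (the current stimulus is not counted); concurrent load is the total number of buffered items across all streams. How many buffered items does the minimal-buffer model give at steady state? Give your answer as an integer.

2

The buffer holds the 2 most recent prior items.
Steady-state concurrent load = 2 items.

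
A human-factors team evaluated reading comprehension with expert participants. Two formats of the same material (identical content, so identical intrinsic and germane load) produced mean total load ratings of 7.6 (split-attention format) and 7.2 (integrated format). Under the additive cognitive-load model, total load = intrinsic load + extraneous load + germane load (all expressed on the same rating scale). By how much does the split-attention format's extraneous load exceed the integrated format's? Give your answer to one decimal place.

0.4

Intrinsic and germane load are equal across formats, so the difference in total load equals the difference in extraneous load.
Extraneous-load difference = 7.6 − 7.2 = 0.4.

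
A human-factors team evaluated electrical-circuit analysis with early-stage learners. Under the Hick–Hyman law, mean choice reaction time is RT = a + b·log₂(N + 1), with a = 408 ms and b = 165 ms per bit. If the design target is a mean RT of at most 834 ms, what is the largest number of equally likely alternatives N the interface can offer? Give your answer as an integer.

4

Set 408 + 165·log₂(N + 1) ≤ 834.
log₂(N + 1) ≤ (834 − 408) / 165 = 2.5818.
N + 1 ≤ 2^2.5818 = 5.9869.
N ≤ 4.9869, so the largest integer N is 4.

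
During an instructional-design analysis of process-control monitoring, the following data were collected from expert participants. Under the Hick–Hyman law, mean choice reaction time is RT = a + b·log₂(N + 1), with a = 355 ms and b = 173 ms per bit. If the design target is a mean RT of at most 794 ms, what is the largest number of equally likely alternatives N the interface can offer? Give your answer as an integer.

Set 355 + 173·log₂(N + 1) ≤ 794.
log₂(N + 1) ≤ (794 − 355) / 173 = 2.5376.
N + 1 ≤ 2^2.5376 = 5.8062.
N ≤ 4.8062, so the largest integer N is 4.

4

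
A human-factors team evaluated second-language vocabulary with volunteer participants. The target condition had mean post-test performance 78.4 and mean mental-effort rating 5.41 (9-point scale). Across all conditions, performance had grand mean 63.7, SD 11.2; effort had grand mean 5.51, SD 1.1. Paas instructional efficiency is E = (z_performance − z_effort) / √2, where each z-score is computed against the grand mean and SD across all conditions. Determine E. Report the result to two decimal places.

0.99

z_performance = (78.4 − 63.7) / 11.2 = 14.7000 / 11.2 = 1.3125.
z_effort = (5.41 − 5.51) / 1.1 = -0.1000 / 1.1 = -0.0909.
z_P − z_E = 1.3125 − (-0.0909) = 1.4034.
E = 1.4034 / √2 = 1.4034 / 1.41421 = 0.9924 ≈ 0.99.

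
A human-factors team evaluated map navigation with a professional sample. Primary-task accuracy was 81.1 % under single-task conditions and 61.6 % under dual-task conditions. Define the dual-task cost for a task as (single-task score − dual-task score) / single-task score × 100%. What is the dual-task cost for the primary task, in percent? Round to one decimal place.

24.0

Cost = (81.1 − 61.6) / 81.1 × 100%
     = 19.5000 / 81.1 × 100% = 24.0444%.
≈ 24.0%.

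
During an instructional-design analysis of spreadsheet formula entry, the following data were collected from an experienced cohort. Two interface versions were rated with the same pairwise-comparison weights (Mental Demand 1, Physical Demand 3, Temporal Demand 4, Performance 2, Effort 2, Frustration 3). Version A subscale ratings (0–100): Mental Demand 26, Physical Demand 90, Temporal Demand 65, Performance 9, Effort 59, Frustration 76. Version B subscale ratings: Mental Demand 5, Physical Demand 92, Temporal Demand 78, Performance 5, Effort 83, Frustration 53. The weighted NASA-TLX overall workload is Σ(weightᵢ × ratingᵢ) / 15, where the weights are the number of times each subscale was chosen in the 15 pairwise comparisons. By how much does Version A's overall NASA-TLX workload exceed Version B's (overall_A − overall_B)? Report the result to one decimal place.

Version A weighted sum = 1·26 + 3·90 + 4·65 + 2·9 + 2·59 + 3·76 = 26 + 270 + 260 + 18 + 118 + 228 = 920; overall_A = 920/15 = 61.3333.
Version B weighted sum = 1·5 + 3·92 + 4·78 + 2·5 + 2·83 + 3·53 = 5 + 276 + 312 + 10 + 166 + 159 = 928; overall_B = 928/15 = 61.8667.
Difference = 61.3333 − 61.8667 = -0.5334 ≈ -0.5.

-0.5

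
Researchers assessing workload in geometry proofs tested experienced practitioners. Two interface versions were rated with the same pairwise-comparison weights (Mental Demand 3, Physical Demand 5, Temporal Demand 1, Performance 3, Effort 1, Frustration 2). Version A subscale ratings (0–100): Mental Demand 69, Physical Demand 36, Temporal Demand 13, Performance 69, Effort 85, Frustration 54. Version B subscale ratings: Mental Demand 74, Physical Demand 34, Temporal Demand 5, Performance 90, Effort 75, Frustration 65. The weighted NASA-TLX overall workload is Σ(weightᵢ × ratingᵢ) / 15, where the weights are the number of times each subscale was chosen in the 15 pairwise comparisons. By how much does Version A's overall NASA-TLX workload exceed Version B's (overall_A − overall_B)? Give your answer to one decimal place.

Version A weighted sum = 3·69 + 5·36 + 1·13 + 3·69 + 1·85 + 2·54 = 207 + 180 + 13 + 207 + 85 + 108 = 800; overall_A = 800/15 = 53.3333.
Version B weighted sum = 3·74 + 5·34 + 1·5 + 3·90 + 1·75 + 2·65 = 222 + 170 + 5 + 270 + 75 + 130 = 872; overall_B = 872/15 = 58.1333.
Difference = 53.3333 − 58.1333 = -4.8000 ≈ -4.8.

-4.8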